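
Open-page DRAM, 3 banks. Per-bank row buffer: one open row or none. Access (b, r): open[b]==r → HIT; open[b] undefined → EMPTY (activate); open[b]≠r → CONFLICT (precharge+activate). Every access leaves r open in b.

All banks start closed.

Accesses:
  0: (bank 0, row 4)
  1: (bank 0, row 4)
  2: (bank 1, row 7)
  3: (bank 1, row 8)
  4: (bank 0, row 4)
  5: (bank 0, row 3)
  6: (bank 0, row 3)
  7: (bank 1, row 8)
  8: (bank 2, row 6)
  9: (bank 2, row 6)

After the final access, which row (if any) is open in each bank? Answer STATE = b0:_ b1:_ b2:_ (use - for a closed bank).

0: bank 0 row 4 — prev None → EMPTY
1: bank 0 row 4 — prev 4 → HIT
2: bank 1 row 7 — prev None → EMPTY
3: bank 1 row 8 — prev 7 → CONFLICT
4: bank 0 row 4 — prev 4 → HIT
5: bank 0 row 3 — prev 4 → CONFLICT
6: bank 0 row 3 — prev 3 → HIT
7: bank 1 row 8 — prev 8 → HIT
8: bank 2 row 6 — prev None → EMPTY
9: bank 2 row 6 — prev 6 → HIT

STATE = b0:3 b1:8 b2:6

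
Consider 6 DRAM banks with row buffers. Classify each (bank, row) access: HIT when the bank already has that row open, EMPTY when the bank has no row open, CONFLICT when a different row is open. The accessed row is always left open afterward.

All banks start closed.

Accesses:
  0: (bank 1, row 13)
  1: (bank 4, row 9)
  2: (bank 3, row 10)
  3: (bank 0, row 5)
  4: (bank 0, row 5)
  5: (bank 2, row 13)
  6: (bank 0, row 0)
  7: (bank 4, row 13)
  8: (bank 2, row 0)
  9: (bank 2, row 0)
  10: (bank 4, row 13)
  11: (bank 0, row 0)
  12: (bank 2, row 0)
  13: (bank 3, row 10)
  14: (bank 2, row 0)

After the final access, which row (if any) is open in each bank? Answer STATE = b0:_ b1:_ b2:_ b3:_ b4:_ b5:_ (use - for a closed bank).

STATE = b0:0 b1:13 b2:0 b3:10 b4:13 b5:-

step 0: bank1 None->13 [EMPTY]
step 1: bank4 None->9 [EMPTY]
step 2: bank3 None->10 [EMPTY]
step 3: bank0 None->5 [EMPTY]
step 4: bank0 5->5 [HIT]
step 5: bank2 None->13 [EMPTY]
step 6: bank0 5->0 [CONFLICT]
step 7: bank4 9->13 [CONFLICT]
step 8: bank2 13->0 [CONFLICT]
step 9: bank2 0->0 [HIT]
step 10: bank4 13->13 [HIT]
step 11: bank0 0->0 [HIT]
step 12: bank2 0->0 [HIT]
step 13: bank3 10->10 [HIT]
step 14: bank2 0->0 [HIT]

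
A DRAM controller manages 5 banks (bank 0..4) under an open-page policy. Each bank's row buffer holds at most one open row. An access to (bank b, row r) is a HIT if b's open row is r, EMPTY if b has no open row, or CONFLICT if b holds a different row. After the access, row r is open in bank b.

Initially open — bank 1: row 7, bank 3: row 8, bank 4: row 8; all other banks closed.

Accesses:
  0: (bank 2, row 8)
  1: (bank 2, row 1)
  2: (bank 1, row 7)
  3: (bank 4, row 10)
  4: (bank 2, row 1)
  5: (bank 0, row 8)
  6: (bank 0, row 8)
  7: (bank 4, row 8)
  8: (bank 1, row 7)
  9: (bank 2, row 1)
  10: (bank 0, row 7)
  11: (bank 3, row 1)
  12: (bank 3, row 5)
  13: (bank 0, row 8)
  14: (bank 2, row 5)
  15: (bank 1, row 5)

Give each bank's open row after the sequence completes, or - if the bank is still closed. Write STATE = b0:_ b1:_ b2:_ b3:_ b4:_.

#0 (2,8) E
#1 (2,1) C  (was 8)
#2 (1,7) H  (was 7)
#3 (4,10) C  (was 8)
#4 (2,1) H  (was 1)
#5 (0,8) E
#6 (0,8) H  (was 8)
#7 (4,8) C  (was 10)
#8 (1,7) H  (was 7)
#9 (2,1) H  (was 1)
#10 (0,7) C  (was 8)
#11 (3,1) C  (was 8)
#12 (3,5) C  (was 1)
#13 (0,8) C  (was 7)
#14 (2,5) C  (was 1)
#15 (1,5) C  (was 7)

STATE = b0:8 b1:5 b2:5 b3:5 b4:8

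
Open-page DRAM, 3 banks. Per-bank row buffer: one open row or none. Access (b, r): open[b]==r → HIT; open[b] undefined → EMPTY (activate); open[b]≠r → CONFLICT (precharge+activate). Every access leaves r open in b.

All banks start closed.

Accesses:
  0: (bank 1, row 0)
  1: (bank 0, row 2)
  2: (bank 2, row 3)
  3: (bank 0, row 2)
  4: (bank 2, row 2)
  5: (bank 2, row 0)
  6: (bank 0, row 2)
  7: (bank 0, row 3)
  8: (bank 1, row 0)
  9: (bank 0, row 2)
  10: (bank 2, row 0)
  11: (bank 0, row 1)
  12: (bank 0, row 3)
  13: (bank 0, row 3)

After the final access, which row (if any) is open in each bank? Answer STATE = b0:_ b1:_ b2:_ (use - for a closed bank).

0: bank 1 row 0 — prev None → EMPTY
1: bank 0 row 2 — prev None → EMPTY
2: bank 2 row 3 — prev None → EMPTY
3: bank 0 row 2 — prev 2 → HIT
4: bank 2 row 2 — prev 3 → CONFLICT
5: bank 2 row 0 — prev 2 → CONFLICT
6: bank 0 row 2 — prev 2 → HIT
7: bank 0 row 3 — prev 2 → CONFLICT
8: bank 1 row 0 — prev 0 → HIT
9: bank 0 row 2 — prev 3 → CONFLICT
10: bank 2 row 0 — prev 0 → HIT
11: bank 0 row 1 — prev 2 → CONFLICT
12: bank 0 row 3 — prev 1 → CONFLICT
13: bank 0 row 3 — prev 3 → HIT

STATE = b0:3 b1:0 b2:0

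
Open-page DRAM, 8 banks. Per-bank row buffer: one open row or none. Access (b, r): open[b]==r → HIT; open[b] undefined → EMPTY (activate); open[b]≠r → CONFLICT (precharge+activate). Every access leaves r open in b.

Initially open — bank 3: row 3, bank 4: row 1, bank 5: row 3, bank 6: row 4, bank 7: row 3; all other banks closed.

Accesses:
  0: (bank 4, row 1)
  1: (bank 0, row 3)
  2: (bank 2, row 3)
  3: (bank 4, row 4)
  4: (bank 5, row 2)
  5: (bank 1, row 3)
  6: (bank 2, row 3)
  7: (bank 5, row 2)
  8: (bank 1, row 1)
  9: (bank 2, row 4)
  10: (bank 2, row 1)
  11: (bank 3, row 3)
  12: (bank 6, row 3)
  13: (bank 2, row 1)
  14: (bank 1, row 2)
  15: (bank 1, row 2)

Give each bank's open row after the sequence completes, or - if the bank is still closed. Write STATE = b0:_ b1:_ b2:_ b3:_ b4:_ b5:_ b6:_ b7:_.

STATE = b0:3 b1:2 b2:1 b3:3 b4:4 b5:2 b6:3 b7:3

#0 (4,1) H  (was 1)
#1 (0,3) E
#2 (2,3) E
#3 (4,4) C  (was 1)
#4 (5,2) C  (was 3)
#5 (1,3) E
#6 (2,3) H  (was 3)
#7 (5,2) H  (was 2)
#8 (1,1) C  (was 3)
#9 (2,4) C  (was 3)
#10 (2,1) C  (was 4)
#11 (3,3) H  (was 3)
#12 (6,3) C  (was 4)
#13 (2,1) H  (was 1)
#14 (1,2) C  (was 1)
#15 (1,2) H  (was 2)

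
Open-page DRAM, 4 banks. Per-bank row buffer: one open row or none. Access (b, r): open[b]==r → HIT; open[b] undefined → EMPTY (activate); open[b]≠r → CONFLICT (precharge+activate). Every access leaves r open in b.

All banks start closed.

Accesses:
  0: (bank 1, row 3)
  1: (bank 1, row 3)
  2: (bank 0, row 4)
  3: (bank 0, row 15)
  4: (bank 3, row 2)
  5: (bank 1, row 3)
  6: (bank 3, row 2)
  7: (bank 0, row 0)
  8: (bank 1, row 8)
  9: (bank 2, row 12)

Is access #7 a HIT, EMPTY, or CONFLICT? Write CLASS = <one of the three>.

CLASS = CONFLICT

  [0] b1 r3: no row ⇒ E
  [1] b1 r3: had r3 ⇒ H
  [2] b0 r4: no row ⇒ E
  [3] b0 r15: had r4 ⇒ C
  [4] b3 r2: no row ⇒ E
  [5] b1 r3: had r3 ⇒ H
  [6] b3 r2: had r2 ⇒ H
  [7] b0 r0: had r15 ⇒ C
  [8] b1 r8: had r3 ⇒ C
  [9] b2 r12: no row ⇒ E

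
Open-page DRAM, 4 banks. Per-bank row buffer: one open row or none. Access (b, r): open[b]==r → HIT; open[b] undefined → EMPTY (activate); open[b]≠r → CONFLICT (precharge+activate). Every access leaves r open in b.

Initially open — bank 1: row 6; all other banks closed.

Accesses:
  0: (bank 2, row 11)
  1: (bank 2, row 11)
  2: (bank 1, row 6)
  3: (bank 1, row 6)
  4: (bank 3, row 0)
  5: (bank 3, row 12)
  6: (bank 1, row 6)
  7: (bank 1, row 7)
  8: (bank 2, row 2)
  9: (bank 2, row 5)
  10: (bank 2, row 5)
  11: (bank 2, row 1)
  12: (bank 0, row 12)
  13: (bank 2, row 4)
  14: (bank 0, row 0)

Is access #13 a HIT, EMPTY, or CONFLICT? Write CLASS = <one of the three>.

CLASS = CONFLICT

  [0] b2 r11: no row ⇒ E
  [1] b2 r11: had r11 ⇒ H
  [2] b1 r6: had r6 ⇒ H
  [3] b1 r6: had r6 ⇒ H
  [4] b3 r0: no row ⇒ E
  [5] b3 r12: had r0 ⇒ C
  [6] b1 r6: had r6 ⇒ H
  [7] b1 r7: had r6 ⇒ C
  [8] b2 r2: had r11 ⇒ C
  [9] b2 r5: had r2 ⇒ C
  [10] b2 r5: had r5 ⇒ H
  [11] b2 r1: had r5 ⇒ C
  [12] b0 r12: no row ⇒ E
  [13] b2 r4: had r1 ⇒ C
  [14] b0 r0: had r12 ⇒ C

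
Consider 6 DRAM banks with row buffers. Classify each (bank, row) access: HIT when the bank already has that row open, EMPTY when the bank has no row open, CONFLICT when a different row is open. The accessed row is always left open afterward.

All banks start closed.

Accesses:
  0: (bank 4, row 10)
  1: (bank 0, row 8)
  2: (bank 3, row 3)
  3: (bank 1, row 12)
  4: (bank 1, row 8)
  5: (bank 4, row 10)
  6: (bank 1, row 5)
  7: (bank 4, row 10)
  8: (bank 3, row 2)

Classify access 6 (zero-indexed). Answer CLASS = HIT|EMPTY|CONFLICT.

0: bank 4 row 10 — prev None → EMPTY
1: bank 0 row 8 — prev None → EMPTY
2: bank 3 row 3 — prev None → EMPTY
3: bank 1 row 12 — prev None → EMPTY
4: bank 1 row 8 — prev 12 → CONFLICT
5: bank 4 row 10 — prev 10 → HIT
6: bank 1 row 5 — prev 8 → CONFLICT
7: bank 4 row 10 — prev 10 → HIT
8: bank 3 row 2 — prev 3 → CONFLICT

CLASS = CONFLICT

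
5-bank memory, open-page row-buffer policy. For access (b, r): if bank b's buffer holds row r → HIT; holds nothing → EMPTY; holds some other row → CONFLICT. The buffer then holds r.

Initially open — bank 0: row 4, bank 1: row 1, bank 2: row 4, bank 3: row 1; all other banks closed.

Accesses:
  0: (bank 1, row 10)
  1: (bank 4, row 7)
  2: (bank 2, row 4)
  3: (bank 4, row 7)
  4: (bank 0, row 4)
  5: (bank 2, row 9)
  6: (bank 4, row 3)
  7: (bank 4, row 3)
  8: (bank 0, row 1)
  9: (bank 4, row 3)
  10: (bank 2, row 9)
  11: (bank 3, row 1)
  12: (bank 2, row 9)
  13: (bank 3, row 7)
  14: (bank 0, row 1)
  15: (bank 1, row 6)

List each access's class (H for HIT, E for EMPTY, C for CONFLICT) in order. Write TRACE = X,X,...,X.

#0 (1,10) C  (was 1)
#1 (4,7) E
#2 (2,4) H  (was 4)
#3 (4,7) H  (was 7)
#4 (0,4) H  (was 4)
#5 (2,9) C  (was 4)
#6 (4,3) C  (was 7)
#7 (4,3) H  (was 3)
#8 (0,1) C  (was 4)
#9 (4,3) H  (was 3)
#10 (2,9) H  (was 9)
#11 (3,1) H  (was 1)
#12 (2,9) H  (was 9)
#13 (3,7) C  (was 1)
#14 (0,1) H  (was 1)
#15 (1,6) C  (was 10)

TRACE = C,E,H,H,H,C,C,H,C,H,H,H,H,C,H,C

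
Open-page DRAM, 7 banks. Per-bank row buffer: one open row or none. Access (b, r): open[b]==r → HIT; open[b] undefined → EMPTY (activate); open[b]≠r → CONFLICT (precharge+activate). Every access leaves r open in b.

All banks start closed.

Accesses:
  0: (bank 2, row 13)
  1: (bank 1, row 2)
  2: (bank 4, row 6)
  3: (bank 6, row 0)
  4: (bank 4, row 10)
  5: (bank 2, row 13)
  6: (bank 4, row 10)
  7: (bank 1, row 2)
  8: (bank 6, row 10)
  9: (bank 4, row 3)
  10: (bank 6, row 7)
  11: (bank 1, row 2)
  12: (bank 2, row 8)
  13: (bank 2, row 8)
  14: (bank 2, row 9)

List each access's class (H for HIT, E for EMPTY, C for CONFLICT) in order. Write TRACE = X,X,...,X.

step 0: bank2 None->13 [EMPTY]
step 1: bank1 None->2 [EMPTY]
step 2: bank4 None->6 [EMPTY]
step 3: bank6 None->0 [EMPTY]
step 4: bank4 6->10 [CONFLICT]
step 5: bank2 13->13 [HIT]
step 6: bank4 10->10 [HIT]
step 7: bank1 2->2 [HIT]
step 8: bank6 0->10 [CONFLICT]
step 9: bank4 10->3 [CONFLICT]
step 10: bank6 10->7 [CONFLICT]
step 11: bank1 2->2 [HIT]
step 12: bank2 13->8 [CONFLICT]
step 13: bank2 8->8 [HIT]
step 14: bank2 8->9 [CONFLICT]

TRACE = E,E,E,E,C,H,H,H,C,C,C,H,C,H,C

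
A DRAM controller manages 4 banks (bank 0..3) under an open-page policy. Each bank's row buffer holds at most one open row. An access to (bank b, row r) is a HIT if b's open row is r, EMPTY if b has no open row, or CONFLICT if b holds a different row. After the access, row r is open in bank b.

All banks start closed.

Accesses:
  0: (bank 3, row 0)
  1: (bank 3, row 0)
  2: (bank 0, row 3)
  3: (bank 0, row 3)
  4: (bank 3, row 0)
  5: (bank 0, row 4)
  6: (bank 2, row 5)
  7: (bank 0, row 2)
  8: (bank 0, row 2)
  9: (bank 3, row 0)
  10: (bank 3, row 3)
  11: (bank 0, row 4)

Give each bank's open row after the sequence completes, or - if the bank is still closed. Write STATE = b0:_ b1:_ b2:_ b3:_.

STATE = b0:4 b1:- b2:5 b3:3

#0 (3,0) E
#1 (3,0) H  (was 0)
#2 (0,3) E
#3 (0,3) H  (was 3)
#4 (3,0) H  (was 0)
#5 (0,4) C  (was 3)
#6 (2,5) E
#7 (0,2) C  (was 4)
#8 (0,2) H  (was 2)
#9 (3,0) H  (was 0)
#10 (3,3) C  (was 0)
#11 (0,4) C  (was 2)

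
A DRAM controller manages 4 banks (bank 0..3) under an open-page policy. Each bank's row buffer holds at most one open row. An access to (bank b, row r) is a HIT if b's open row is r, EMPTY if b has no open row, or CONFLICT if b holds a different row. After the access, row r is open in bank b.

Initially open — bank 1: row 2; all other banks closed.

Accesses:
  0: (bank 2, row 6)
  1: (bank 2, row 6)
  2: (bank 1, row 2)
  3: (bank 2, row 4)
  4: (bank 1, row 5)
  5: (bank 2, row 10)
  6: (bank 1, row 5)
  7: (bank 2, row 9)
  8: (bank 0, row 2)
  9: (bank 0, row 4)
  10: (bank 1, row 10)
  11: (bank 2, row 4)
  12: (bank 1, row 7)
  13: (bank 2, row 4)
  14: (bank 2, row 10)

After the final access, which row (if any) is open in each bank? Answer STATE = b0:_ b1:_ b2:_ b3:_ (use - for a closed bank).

STATE = b0:4 b1:7 b2:10 b3:-

0: bank 2 row 6 — prev None → EMPTY
1: bank 2 row 6 — prev 6 → HIT
2: bank 1 row 2 — prev 2 → HIT
3: bank 2 row 4 — prev 6 → CONFLICT
4: bank 1 row 5 — prev 2 → CONFLICT
5: bank 2 row 10 — prev 4 → CONFLICT
6: bank 1 row 5 — prev 5 → HIT
7: bank 2 row 9 — prev 10 → CONFLICT
8: bank 0 row 2 — prev None → EMPTY
9: bank 0 row 4 — prev 2 → CONFLICT
10: bank 1 row 10 — prev 5 → CONFLICT
11: bank 2 row 4 — prev 9 → CONFLICT
12: bank 1 row 7 — prev 10 → CONFLICT
13: bank 2 row 4 — prev 4 → HIT
14: bank 2 row 10 — prev 4 → CONFLICT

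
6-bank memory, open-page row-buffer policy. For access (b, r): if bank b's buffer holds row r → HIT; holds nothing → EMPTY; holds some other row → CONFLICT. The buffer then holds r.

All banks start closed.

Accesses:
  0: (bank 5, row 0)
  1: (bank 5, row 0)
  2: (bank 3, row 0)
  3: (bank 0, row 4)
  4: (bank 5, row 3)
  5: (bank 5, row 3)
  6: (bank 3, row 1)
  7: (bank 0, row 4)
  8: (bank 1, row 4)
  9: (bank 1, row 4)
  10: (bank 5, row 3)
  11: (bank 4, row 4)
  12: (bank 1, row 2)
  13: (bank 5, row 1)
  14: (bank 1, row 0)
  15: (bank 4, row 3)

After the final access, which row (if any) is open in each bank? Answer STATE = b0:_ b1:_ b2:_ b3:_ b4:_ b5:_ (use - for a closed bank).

  [0] b5 r0: no row ⇒ E
  [1] b5 r0: had r0 ⇒ H
  [2] b3 r0: no row ⇒ E
  [3] b0 r4: no row ⇒ E
  [4] b5 r3: had r0 ⇒ C
  [5] b5 r3: had r3 ⇒ H
  [6] b3 r1: had r0 ⇒ C
  [7] b0 r4: had r4 ⇒ H
  [8] b1 r4: no row ⇒ E
  [9] b1 r4: had r4 ⇒ H
  [10] b5 r3: had r3 ⇒ H
  [11] b4 r4: no row ⇒ E
  [12] b1 r2: had r4 ⇒ C
  [13] b5 r1: had r3 ⇒ C
  [14] b1 r0: had r2 ⇒ C
  [15] b4 r3: had r4 ⇒ C

STATE = b0:4 b1:0 b2:- b3:1 b4:3 b5:1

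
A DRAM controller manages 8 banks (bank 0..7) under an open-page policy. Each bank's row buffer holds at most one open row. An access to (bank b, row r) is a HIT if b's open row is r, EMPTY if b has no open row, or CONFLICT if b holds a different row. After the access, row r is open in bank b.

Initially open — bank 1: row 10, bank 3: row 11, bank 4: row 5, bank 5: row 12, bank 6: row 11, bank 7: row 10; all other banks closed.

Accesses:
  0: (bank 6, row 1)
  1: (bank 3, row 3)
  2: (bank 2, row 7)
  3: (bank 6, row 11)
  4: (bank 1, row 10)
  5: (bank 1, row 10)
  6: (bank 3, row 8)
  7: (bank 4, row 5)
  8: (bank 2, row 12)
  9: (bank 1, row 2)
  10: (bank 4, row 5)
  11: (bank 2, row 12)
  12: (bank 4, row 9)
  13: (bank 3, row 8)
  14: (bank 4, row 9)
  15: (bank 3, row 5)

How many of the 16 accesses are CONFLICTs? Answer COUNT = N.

#0 (6,1) C  (was 11)
#1 (3,3) C  (was 11)
#2 (2,7) E
#3 (6,11) C  (was 1)
#4 (1,10) H  (was 10)
#5 (1,10) H  (was 10)
#6 (3,8) C  (was 3)
#7 (4,5) H  (was 5)
#8 (2,12) C  (was 7)
#9 (1,2) C  (was 10)
#10 (4,5) H  (was 5)
#11 (2,12) H  (was 12)
#12 (4,9) C  (was 5)
#13 (3,8) H  (was 8)
#14 (4,9) H  (was 9)
#15 (3,5) C  (was 8)

COUNT = 8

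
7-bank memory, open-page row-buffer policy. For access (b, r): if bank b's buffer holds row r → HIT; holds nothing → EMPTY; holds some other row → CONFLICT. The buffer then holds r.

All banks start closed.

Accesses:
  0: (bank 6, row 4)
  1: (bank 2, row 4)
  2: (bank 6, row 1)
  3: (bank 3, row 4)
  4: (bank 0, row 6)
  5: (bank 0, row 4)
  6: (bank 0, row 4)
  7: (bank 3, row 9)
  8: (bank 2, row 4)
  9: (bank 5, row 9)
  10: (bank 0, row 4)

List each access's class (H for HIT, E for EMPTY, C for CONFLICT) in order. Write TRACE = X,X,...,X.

TRACE = E,E,C,E,E,C,H,C,H,E,H

step 0: bank6 None->4 [EMPTY]
step 1: bank2 None->4 [EMPTY]
step 2: bank6 4->1 [CONFLICT]
step 3: bank3 None->4 [EMPTY]
step 4: bank0 None->6 [EMPTY]
step 5: bank0 6->4 [CONFLICT]
step 6: bank0 4->4 [HIT]
step 7: bank3 4->9 [CONFLICT]
step 8: bank2 4->4 [HIT]
step 9: bank5 None->9 [EMPTY]
step 10: bank0 4->4 [HIT]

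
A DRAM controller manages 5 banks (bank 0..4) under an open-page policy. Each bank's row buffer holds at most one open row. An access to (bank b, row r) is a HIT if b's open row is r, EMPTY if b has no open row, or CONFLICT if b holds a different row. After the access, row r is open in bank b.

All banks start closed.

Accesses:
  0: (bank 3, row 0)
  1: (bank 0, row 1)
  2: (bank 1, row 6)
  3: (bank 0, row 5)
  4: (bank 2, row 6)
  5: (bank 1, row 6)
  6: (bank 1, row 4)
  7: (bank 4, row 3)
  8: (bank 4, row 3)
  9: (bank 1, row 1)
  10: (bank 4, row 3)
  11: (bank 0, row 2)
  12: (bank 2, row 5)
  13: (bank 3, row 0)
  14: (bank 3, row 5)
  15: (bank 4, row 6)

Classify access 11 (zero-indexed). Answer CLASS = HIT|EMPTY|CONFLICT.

CLASS = CONFLICT

#0 (3,0) E
#1 (0,1) E
#2 (1,6) E
#3 (0,5) C  (was 1)
#4 (2,6) E
#5 (1,6) H  (was 6)
#6 (1,4) C  (was 6)
#7 (4,3) E
#8 (4,3) H  (was 3)
#9 (1,1) C  (was 4)
#10 (4,3) H  (was 3)
#11 (0,2) C  (was 5)
#12 (2,5) C  (was 6)
#13 (3,0) H  (was 0)
#14 (3,5) C  (was 0)
#15 (4,6) C  (was 3)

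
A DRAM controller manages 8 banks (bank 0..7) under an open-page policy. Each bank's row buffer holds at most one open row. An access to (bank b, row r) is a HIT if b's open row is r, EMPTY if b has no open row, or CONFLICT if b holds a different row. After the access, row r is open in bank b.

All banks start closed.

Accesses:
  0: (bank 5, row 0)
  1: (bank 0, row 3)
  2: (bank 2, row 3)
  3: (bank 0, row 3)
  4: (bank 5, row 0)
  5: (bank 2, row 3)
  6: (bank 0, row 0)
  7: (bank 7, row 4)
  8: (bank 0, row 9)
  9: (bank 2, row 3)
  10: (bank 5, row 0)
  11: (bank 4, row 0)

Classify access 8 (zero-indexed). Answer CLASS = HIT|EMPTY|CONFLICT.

CLASS = CONFLICT

  [0] b5 r0: no row ⇒ E
  [1] b0 r3: no row ⇒ E
  [2] b2 r3: no row ⇒ E
  [3] b0 r3: had r3 ⇒ H
  [4] b5 r0: had r0 ⇒ H
  [5] b2 r3: had r3 ⇒ H
  [6] b0 r0: had r3 ⇒ C
  [7] b7 r4: no row ⇒ E
  [8] b0 r9: had r0 ⇒ C
  [9] b2 r3: had r3 ⇒ H
  [10] b5 r0: had r0 ⇒ H
  [11] b4 r0: no row ⇒ E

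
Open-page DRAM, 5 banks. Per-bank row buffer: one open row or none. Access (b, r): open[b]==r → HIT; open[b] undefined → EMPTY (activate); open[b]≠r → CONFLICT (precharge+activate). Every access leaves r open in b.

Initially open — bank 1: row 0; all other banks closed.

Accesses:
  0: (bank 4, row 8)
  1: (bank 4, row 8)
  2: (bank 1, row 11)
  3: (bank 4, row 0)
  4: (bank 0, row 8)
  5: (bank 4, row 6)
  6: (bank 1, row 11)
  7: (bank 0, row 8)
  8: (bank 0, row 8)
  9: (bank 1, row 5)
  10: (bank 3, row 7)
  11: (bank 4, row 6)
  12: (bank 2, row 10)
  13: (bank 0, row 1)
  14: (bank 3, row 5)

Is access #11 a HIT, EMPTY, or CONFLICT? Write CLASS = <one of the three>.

  [0] b4 r8: no row ⇒ E
  [1] b4 r8: had r8 ⇒ H
  [2] b1 r11: had r0 ⇒ C
  [3] b4 r0: had r8 ⇒ C
  [4] b0 r8: no row ⇒ E
  [5] b4 r6: had r0 ⇒ C
  [6] b1 r11: had r11 ⇒ H
  [7] b0 r8: had r8 ⇒ H
  [8] b0 r8: had r8 ⇒ H
  [9] b1 r5: had r11 ⇒ C
  [10] b3 r7: no row ⇒ E
  [11] b4 r6: had r6 ⇒ H
  [12] b2 r10: no row ⇒ E
  [13] b0 r1: had r8 ⇒ C
  [14] b3 r5: had r7 ⇒ C

CLASS = HIT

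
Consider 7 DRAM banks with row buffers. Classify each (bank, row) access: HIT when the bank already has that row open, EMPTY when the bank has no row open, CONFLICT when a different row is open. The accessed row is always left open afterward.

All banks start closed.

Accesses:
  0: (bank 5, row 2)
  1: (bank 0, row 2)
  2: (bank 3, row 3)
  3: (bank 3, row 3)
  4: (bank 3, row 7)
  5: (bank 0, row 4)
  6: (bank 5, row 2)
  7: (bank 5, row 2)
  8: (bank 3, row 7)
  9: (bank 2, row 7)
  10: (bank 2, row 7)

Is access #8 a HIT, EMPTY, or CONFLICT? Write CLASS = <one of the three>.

#0 (5,2) E
#1 (0,2) E
#2 (3,3) E
#3 (3,3) H  (was 3)
#4 (3,7) C  (was 3)
#5 (0,4) C  (was 2)
#6 (5,2) H  (was 2)
#7 (5,2) H  (was 2)
#8 (3,7) H  (was 7)
#9 (2,7) E
#10 (2,7) H  (was 7)

CLASS = HIT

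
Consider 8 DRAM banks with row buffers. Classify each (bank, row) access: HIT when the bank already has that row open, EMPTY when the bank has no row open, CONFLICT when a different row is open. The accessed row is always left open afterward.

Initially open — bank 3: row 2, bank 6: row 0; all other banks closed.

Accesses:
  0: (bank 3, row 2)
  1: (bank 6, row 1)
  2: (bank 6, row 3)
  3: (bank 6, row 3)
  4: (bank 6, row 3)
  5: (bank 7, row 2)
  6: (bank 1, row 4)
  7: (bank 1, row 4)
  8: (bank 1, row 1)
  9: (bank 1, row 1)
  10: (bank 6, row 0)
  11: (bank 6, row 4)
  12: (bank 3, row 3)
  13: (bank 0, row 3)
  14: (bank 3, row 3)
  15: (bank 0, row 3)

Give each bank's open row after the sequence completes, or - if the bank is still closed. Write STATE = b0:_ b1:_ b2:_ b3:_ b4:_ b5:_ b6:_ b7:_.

STATE = b0:3 b1:1 b2:- b3:3 b4:- b5:- b6:4 b7:2

  [0] b3 r2: had r2 ⇒ H
  [1] b6 r1: had r0 ⇒ C
  [2] b6 r3: had r1 ⇒ C
  [3] b6 r3: had r3 ⇒ H
  [4] b6 r3: had r3 ⇒ H
  [5] b7 r2: no row ⇒ E
  [6] b1 r4: no row ⇒ E
  [7] b1 r4: had r4 ⇒ H
  [8] b1 r1: had r4 ⇒ C
  [9] b1 r1: had r1 ⇒ H
  [10] b6 r0: had r3 ⇒ C
  [11] b6 r4: had r0 ⇒ C
  [12] b3 r3: had r2 ⇒ C
  [13] b0 r3: no row ⇒ E
  [14] b3 r3: had r3 ⇒ H
  [15] b0 r3: had r3 ⇒ H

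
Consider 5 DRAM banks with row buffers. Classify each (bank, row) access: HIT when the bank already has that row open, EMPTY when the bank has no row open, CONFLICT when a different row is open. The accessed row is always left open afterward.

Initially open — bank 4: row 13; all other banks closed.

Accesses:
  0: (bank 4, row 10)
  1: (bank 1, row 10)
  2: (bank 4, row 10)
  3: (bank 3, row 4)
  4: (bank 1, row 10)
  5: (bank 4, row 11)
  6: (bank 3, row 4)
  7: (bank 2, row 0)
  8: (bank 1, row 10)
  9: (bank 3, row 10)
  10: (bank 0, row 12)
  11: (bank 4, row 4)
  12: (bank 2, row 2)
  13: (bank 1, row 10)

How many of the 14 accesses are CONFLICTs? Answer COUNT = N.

  [0] b4 r10: had r13 ⇒ C
  [1] b1 r10: no row ⇒ E
  [2] b4 r10: had r10 ⇒ H
  [3] b3 r4: no row ⇒ E
  [4] b1 r10: had r10 ⇒ H
  [5] b4 r11: had r10 ⇒ C
  [6] b3 r4: had r4 ⇒ H
  [7] b2 r0: no row ⇒ E
  [8] b1 r10: had r10 ⇒ H
  [9] b3 r10: had r4 ⇒ C
  [10] b0 r12: no row ⇒ E
  [11] b4 r4: had r11 ⇒ C
  [12] b2 r2: had r0 ⇒ C
  [13] b1 r10: had r10 ⇒ H

COUNT = 5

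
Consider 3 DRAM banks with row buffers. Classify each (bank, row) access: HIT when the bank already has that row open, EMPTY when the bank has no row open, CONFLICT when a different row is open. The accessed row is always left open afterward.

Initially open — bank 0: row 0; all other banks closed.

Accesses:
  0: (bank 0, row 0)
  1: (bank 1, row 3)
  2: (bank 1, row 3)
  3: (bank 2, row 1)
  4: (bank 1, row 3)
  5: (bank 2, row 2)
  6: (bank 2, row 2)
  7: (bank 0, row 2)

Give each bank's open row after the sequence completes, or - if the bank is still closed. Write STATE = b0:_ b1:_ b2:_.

step 0: bank0 0->0 [HIT]
step 1: bank1 None->3 [EMPTY]
step 2: bank1 3->3 [HIT]
step 3: bank2 None->1 [EMPTY]
step 4: bank1 3->3 [HIT]
step 5: bank2 1->2 [CONFLICT]
step 6: bank2 2->2 [HIT]
step 7: bank0 0->2 [CONFLICT]

STATE = b0:2 b1:3 b2:2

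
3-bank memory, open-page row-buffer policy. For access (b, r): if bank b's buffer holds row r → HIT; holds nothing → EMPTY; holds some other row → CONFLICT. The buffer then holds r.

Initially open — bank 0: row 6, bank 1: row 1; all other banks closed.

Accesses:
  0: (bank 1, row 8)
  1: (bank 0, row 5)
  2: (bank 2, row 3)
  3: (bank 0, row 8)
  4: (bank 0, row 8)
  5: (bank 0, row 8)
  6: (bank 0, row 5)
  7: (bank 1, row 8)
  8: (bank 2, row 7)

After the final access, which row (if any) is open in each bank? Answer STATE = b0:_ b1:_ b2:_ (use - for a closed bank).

STATE = b0:5 b1:8 b2:7

step 0: bank1 1->8 [CONFLICT]
step 1: bank0 6->5 [CONFLICT]
step 2: bank2 None->3 [EMPTY]
step 3: bank0 5->8 [CONFLICT]
step 4: bank0 8->8 [HIT]
step 5: bank0 8->8 [HIT]
step 6: bank0 8->5 [CONFLICT]
step 7: bank1 8->8 [HIT]
step 8: bank2 3->7 [CONFLICT]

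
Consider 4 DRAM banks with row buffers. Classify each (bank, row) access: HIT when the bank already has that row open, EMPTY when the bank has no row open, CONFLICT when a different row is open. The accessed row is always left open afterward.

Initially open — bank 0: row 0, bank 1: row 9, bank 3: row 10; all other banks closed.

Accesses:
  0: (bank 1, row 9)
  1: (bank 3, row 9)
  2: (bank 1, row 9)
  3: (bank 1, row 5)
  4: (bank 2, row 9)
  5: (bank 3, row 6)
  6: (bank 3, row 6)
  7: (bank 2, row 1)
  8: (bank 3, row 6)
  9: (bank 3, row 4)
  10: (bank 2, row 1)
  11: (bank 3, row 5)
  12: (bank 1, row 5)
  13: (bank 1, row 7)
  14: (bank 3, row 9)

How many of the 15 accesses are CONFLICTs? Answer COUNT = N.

  [0] b1 r9: had r9 ⇒ H
  [1] b3 r9: had r10 ⇒ C
  [2] b1 r9: had r9 ⇒ H
  [3] b1 r5: had r9 ⇒ C
  [4] b2 r9: no row ⇒ E
  [5] b3 r6: had r9 ⇒ C
  [6] b3 r6: had r6 ⇒ H
  [7] b2 r1: had r9 ⇒ C
  [8] b3 r6: had r6 ⇒ H
  [9] b3 r4: had r6 ⇒ C
  [10] b2 r1: had r1 ⇒ H
  [11] b3 r5: had r4 ⇒ C
  [12] b1 r5: had r5 ⇒ H
  [13] b1 r7: had r5 ⇒ C
  [14] b3 r9: had r5 ⇒ C

COUNT = 8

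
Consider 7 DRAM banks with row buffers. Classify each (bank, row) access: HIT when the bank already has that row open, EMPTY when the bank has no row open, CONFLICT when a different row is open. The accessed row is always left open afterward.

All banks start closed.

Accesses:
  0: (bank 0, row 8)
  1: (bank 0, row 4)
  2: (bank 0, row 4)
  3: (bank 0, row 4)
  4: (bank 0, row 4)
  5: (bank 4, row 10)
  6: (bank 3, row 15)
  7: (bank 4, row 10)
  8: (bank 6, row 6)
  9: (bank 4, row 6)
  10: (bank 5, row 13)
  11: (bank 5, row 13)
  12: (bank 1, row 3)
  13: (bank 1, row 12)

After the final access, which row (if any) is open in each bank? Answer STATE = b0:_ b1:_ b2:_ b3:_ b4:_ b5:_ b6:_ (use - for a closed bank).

step 0: bank0 None->8 [EMPTY]
step 1: bank0 8->4 [CONFLICT]
step 2: bank0 4->4 [HIT]
step 3: bank0 4->4 [HIT]
step 4: bank0 4->4 [HIT]
step 5: bank4 None->10 [EMPTY]
step 6: bank3 None->15 [EMPTY]
step 7: bank4 10->10 [HIT]
step 8: bank6 None->6 [EMPTY]
step 9: bank4 10->6 [CONFLICT]
step 10: bank5 None->13 [EMPTY]
step 11: bank5 13->13 [HIT]
step 12: bank1 None->3 [EMPTY]
step 13: bank1 3->12 [CONFLICT]

STATE = b0:4 b1:12 b2:- b3:15 b4:6 b5:13 b6:6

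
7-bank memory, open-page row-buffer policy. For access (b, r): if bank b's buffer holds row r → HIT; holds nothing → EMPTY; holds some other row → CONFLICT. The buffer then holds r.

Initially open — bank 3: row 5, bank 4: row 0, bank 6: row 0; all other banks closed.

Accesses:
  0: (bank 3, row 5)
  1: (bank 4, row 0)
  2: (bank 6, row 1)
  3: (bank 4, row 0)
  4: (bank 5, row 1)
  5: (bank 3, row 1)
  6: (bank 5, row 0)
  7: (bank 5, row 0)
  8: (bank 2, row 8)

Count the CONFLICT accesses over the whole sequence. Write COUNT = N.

  [0] b3 r5: had r5 ⇒ H
  [1] b4 r0: had r0 ⇒ H
  [2] b6 r1: had r0 ⇒ C
  [3] b4 r0: had r0 ⇒ H
  [4] b5 r1: no row ⇒ E
  [5] b3 r1: had r5 ⇒ C
  [6] b5 r0: had r1 ⇒ C
  [7] b5 r0: had r0 ⇒ H
  [8] b2 r8: no row ⇒ E

COUNT = 3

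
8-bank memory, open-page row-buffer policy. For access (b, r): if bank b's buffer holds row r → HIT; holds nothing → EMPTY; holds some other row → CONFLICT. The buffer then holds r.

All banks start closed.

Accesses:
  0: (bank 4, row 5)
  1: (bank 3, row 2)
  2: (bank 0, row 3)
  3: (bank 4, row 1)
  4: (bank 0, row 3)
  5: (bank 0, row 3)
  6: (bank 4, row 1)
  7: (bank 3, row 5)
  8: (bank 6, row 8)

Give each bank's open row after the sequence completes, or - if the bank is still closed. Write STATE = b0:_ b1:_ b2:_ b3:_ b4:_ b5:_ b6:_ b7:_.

STATE = b0:3 b1:- b2:- b3:5 b4:1 b5:- b6:8 b7:-

#0 (4,5) E
#1 (3,2) E
#2 (0,3) E
#3 (4,1) C  (was 5)
#4 (0,3) H  (was 3)
#5 (0,3) H  (was 3)
#6 (4,1) H  (was 1)
#7 (3,5) C  (was 2)
#8 (6,8) E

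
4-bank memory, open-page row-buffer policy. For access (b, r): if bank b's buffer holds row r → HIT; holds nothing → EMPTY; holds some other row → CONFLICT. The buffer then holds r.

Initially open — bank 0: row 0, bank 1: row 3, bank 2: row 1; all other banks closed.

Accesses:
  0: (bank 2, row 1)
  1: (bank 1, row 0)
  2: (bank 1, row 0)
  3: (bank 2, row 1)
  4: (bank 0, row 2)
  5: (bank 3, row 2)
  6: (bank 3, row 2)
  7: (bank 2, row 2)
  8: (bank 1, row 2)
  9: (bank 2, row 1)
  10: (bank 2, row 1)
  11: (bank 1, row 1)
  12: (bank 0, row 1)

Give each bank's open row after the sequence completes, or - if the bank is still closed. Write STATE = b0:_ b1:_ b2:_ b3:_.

STATE = b0:1 b1:1 b2:1 b3:2

#0 (2,1) H  (was 1)
#1 (1,0) C  (was 3)
#2 (1,0) H  (was 0)
#3 (2,1) H  (was 1)
#4 (0,2) C  (was 0)
#5 (3,2) E
#6 (3,2) H  (was 2)
#7 (2,2) C  (was 1)
#8 (1,2) C  (was 0)
#9 (2,1) C  (was 2)
#10 (2,1) H  (was 1)
#11 (1,1) C  (was 2)
#12 (0,1) C  (was 2)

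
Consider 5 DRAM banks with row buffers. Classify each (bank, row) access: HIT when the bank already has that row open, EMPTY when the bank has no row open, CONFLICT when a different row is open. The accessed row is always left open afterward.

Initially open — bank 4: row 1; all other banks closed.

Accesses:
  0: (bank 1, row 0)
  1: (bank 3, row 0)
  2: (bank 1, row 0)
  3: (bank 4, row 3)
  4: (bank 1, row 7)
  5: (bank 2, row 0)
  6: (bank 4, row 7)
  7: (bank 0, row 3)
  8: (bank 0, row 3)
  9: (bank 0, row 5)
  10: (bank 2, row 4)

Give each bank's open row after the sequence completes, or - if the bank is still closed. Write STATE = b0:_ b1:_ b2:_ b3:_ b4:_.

  [0] b1 r0: no row ⇒ E
  [1] b3 r0: no row ⇒ E
  [2] b1 r0: had r0 ⇒ H
  [3] b4 r3: had r1 ⇒ C
  [4] b1 r7: had r0 ⇒ C
  [5] b2 r0: no row ⇒ E
  [6] b4 r7: had r3 ⇒ C
  [7] b0 r3: no row ⇒ E
  [8] b0 r3: had r3 ⇒ H
  [9] b0 r5: had r3 ⇒ C
  [10] b2 r4: had r0 ⇒ C

STATE = b0:5 b1:7 b2:4 b3:0 b4:7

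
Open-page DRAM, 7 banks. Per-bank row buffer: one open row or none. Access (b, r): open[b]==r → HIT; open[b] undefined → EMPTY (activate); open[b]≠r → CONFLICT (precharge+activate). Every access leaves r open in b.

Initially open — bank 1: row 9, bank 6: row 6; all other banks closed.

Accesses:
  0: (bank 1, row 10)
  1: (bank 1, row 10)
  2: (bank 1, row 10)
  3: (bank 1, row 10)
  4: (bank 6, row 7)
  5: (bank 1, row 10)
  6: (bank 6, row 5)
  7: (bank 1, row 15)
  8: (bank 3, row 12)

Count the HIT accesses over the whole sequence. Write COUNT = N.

  [0] b1 r10: had r9 ⇒ C
  [1] b1 r10: had r10 ⇒ H
  [2] b1 r10: had r10 ⇒ H
  [3] b1 r10: had r10 ⇒ H
  [4] b6 r7: had r6 ⇒ C
  [5] b1 r10: had r10 ⇒ H
  [6] b6 r5: had r7 ⇒ C
  [7] b1 r15: had r10 ⇒ C
  [8] b3 r12: no row ⇒ E

COUNT = 4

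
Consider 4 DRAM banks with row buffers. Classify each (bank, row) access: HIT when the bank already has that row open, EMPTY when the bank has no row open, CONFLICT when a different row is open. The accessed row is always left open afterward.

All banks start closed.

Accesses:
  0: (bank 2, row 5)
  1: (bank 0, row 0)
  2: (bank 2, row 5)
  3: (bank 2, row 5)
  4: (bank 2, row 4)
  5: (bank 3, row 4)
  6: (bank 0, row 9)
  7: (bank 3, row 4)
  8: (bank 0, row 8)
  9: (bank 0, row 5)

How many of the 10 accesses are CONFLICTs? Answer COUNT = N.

COUNT = 4

#0 (2,5) E
#1 (0,0) E
#2 (2,5) H  (was 5)
#3 (2,5) H  (was 5)
#4 (2,4) C  (was 5)
#5 (3,4) E
#6 (0,9) C  (was 0)
#7 (3,4) H  (was 4)
#8 (0,8) C  (was 9)
#9 (0,5) C  (was 8)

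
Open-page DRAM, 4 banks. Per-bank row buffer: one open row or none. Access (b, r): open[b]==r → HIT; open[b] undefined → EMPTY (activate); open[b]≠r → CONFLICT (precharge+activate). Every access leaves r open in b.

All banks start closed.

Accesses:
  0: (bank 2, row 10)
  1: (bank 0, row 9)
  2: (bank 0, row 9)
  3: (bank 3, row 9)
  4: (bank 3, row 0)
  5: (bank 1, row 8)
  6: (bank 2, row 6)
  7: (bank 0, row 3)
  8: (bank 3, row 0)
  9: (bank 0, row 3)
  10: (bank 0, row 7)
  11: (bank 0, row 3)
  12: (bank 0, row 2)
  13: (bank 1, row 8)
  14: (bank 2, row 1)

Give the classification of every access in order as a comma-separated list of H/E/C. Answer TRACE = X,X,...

TRACE = E,E,H,E,C,E,C,C,H,H,C,C,C,H,C

step 0: bank2 None->10 [EMPTY]
step 1: bank0 None->9 [EMPTY]
step 2: bank0 9->9 [HIT]
step 3: bank3 None->9 [EMPTY]
step 4: bank3 9->0 [CONFLICT]
step 5: bank1 None->8 [EMPTY]
step 6: bank2 10->6 [CONFLICT]
step 7: bank0 9->3 [CONFLICT]
step 8: bank3 0->0 [HIT]
step 9: bank0 3->3 [HIT]
step 10: bank0 3->7 [CONFLICT]
step 11: bank0 7->3 [CONFLICT]
step 12: bank0 3->2 [CONFLICT]
step 13: bank1 8->8 [HIT]
step 14: bank2 6->1 [CONFLICT]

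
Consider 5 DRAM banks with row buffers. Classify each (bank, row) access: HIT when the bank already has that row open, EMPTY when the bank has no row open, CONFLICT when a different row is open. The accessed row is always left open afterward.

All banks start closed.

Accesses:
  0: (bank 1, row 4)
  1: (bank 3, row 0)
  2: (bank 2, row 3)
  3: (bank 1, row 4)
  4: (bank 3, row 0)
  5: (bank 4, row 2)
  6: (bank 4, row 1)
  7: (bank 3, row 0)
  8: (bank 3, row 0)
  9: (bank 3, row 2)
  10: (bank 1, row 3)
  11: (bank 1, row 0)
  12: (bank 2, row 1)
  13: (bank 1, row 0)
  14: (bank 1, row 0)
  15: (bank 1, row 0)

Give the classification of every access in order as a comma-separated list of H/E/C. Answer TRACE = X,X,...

TRACE = E,E,E,H,H,E,C,H,H,C,C,C,C,H,H,H

0: bank 1 row 4 — prev None → EMPTY
1: bank 3 row 0 — prev None → EMPTY
2: bank 2 row 3 — prev None → EMPTY
3: bank 1 row 4 — prev 4 → HIT
4: bank 3 row 0 — prev 0 → HIT
5: bank 4 row 2 — prev None → EMPTY
6: bank 4 row 1 — prev 2 → CONFLICT
7: bank 3 row 0 — prev 0 → HIT
8: bank 3 row 0 — prev 0 → HIT
9: bank 3 row 2 — prev 0 → CONFLICT
10: bank 1 row 3 — prev 4 → CONFLICT
11: bank 1 row 0 — prev 3 → CONFLICT
12: bank 2 row 1 — prev 3 → CONFLICT
13: bank 1 row 0 — prev 0 → HIT
14: bank 1 row 0 — prev 0 → HIT
15: bank 1 row 0 — prev 0 → HIT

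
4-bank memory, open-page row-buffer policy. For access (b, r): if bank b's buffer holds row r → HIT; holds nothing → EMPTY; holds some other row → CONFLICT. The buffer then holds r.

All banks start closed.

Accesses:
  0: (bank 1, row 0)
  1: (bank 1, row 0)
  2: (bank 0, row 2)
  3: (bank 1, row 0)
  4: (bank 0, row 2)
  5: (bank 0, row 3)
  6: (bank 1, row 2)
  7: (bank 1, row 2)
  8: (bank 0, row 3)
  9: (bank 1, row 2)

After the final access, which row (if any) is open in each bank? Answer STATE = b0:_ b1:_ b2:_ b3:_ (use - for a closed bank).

STATE = b0:3 b1:2 b2:- b3:-

  [0] b1 r0: no row ⇒ E
  [1] b1 r0: had r0 ⇒ H
  [2] b0 r2: no row ⇒ E
  [3] b1 r0: had r0 ⇒ H
  [4] b0 r2: had r2 ⇒ H
  [5] b0 r3: had r2 ⇒ C
  [6] b1 r2: had r0 ⇒ C
  [7] b1 r2: had r2 ⇒ H
  [8] b0 r3: had r3 ⇒ H
  [9] b1 r2: had r2 ⇒ H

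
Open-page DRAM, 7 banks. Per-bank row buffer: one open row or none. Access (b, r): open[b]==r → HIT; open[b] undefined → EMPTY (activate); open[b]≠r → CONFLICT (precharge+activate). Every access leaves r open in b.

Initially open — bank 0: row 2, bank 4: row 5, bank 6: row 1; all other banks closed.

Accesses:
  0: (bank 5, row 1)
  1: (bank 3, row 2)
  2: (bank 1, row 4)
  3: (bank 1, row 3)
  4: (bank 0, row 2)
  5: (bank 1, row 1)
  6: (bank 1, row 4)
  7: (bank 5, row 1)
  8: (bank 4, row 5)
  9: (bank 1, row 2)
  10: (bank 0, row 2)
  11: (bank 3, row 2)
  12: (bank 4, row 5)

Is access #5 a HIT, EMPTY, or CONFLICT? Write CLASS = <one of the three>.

step 0: bank5 None->1 [EMPTY]
step 1: bank3 None->2 [EMPTY]
step 2: bank1 None->4 [EMPTY]
step 3: bank1 4->3 [CONFLICT]
step 4: bank0 2->2 [HIT]
step 5: bank1 3->1 [CONFLICT]
step 6: bank1 1->4 [CONFLICT]
step 7: bank5 1->1 [HIT]
step 8: bank4 5->5 [HIT]
step 9: bank1 4->2 [CONFLICT]
step 10: bank0 2->2 [HIT]
step 11: bank3 2->2 [HIT]
step 12: bank4 5->5 [HIT]

CLASS = CONFLICT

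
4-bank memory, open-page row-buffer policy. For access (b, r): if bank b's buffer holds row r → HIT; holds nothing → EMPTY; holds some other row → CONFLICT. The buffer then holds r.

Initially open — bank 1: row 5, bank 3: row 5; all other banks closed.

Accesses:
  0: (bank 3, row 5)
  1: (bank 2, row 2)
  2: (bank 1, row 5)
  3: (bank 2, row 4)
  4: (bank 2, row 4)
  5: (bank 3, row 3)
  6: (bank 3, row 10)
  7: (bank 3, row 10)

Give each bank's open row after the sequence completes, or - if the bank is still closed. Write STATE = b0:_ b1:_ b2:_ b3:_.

STATE = b0:- b1:5 b2:4 b3:10

#0 (3,5) H  (was 5)
#1 (2,2) E
#2 (1,5) H  (was 5)
#3 (2,4) C  (was 2)
#4 (2,4) H  (was 4)
#5 (3,3) C  (was 5)
#6 (3,10) C  (was 3)
#7 (3,10) H  (was 10)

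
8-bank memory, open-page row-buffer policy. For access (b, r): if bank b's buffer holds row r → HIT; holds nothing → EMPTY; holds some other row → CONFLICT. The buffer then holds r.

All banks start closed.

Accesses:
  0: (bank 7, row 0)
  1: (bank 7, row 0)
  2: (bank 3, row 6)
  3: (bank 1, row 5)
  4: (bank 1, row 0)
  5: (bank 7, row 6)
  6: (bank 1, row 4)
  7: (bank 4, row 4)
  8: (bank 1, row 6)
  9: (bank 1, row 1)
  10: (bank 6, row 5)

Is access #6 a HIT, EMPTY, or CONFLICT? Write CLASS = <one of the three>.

CLASS = CONFLICT

step 0: bank7 None->0 [EMPTY]
step 1: bank7 0->0 [HIT]
step 2: bank3 None->6 [EMPTY]
step 3: bank1 None->5 [EMPTY]
step 4: bank1 5->0 [CONFLICT]
step 5: bank7 0->6 [CONFLICT]
step 6: bank1 0->4 [CONFLICT]
step 7: bank4 None->4 [EMPTY]
step 8: bank1 4->6 [CONFLICT]
step 9: bank1 6->1 [CONFLICT]
step 10: bank6 None->5 [EMPTY]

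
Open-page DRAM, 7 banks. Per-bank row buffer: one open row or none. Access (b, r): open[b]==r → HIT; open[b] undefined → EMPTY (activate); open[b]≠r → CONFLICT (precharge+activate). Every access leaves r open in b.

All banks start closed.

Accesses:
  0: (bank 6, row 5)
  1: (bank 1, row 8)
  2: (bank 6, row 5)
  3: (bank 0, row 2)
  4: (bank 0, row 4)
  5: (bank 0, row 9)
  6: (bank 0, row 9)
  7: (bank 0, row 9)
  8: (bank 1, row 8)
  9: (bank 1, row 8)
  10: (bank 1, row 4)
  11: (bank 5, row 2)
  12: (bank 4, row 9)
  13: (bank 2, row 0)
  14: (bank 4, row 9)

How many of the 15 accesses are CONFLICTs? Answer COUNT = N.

step 0: bank6 None->5 [EMPTY]
step 1: bank1 None->8 [EMPTY]
step 2: bank6 5->5 [HIT]
step 3: bank0 None->2 [EMPTY]
step 4: bank0 2->4 [CONFLICT]
step 5: bank0 4->9 [CONFLICT]
step 6: bank0 9->9 [HIT]
step 7: bank0 9->9 [HIT]
step 8: bank1 8->8 [HIT]
step 9: bank1 8->8 [HIT]
step 10: bank1 8->4 [CONFLICT]
step 11: bank5 None->2 [EMPTY]
step 12: bank4 None->9 [EMPTY]
step 13: bank2 None->0 [EMPTY]
step 14: bank4 9->9 [HIT]

COUNT = 3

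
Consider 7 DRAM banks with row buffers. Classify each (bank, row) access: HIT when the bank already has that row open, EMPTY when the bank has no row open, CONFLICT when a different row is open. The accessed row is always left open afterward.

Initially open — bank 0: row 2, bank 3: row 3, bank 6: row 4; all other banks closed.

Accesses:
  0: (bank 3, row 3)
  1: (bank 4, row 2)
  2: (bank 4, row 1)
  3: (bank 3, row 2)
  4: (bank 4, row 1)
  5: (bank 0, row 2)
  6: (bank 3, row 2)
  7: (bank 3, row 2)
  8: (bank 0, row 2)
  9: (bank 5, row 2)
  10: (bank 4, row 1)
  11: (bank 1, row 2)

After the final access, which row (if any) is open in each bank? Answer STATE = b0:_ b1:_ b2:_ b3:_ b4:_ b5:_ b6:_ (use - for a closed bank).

STATE = b0:2 b1:2 b2:- b3:2 b4:1 b5:2 b6:4

0: bank 3 row 3 — prev 3 → HIT
1: bank 4 row 2 — prev None → EMPTY
2: bank 4 row 1 — prev 2 → CONFLICT
3: bank 3 row 2 — prev 3 → CONFLICT
4: bank 4 row 1 — prev 1 → HIT
5: bank 0 row 2 — prev 2 → HIT
6: bank 3 row 2 — prev 2 → HIT
7: bank 3 row 2 — prev 2 → HIT
8: bank 0 row 2 — prev 2 → HIT
9: bank 5 row 2 — prev None → EMPTY
10: bank 4 row 1 — prev 1 → HIT
11: bank 1 row 2 — prev None → EMPTY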